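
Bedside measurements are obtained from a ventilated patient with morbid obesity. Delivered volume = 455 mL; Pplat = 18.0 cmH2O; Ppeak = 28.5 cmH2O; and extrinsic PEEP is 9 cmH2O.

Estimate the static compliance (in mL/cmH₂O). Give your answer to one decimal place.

50.6

Cstat = Vt / (Pplat − PEEP) = 455 / (18.0 − 9) = 455 / 9.0 = 50.556 mL/cmH2O.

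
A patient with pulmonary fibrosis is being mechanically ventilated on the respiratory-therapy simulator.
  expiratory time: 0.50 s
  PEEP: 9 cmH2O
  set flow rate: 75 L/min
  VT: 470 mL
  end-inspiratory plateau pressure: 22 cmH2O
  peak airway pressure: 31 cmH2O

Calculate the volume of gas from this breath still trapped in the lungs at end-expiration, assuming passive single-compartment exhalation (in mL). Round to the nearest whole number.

Flow: 75 L/min ÷ 60 = 1.25 L/s.
R = (PIP − Pplat)/V̇ = (31 − 22) / 1.25 = 9.0/1.25 = 7.2 cmH2O·s/L.
C = Vt/(Pplat − PEEP) = 470.0 / (22 − 9) = 470.0/13.0 = 36.154 mL/cmH2O.
τ = R × C = 7.2 × 0.03615 L/cmH2O = 0.2603 s.
Fraction remaining = e^(−Te/τ) = e^(−0.50/0.2603) = 0.1465.
Trapped volume = 470.0 × 0.1465 = 68.855 mL.

69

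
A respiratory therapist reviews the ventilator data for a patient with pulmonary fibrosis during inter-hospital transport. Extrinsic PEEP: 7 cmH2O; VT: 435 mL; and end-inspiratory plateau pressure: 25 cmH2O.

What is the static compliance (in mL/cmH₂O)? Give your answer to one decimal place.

Cstat = Vt / (Pplat − PEEP) = 435 / (25 − 7) = 435 / 18.0 = 24.167 mL/cmH2O.

24.2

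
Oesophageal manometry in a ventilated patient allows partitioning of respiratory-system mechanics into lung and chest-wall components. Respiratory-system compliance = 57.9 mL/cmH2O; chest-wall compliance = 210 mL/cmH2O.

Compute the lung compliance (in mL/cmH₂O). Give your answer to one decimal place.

1/CL = 1/Crs − 1/Ccw.
1/CL = 1/57.9 − 1/210 = 0.01251.
CL = 79.936 mL/cmH2O.

79.9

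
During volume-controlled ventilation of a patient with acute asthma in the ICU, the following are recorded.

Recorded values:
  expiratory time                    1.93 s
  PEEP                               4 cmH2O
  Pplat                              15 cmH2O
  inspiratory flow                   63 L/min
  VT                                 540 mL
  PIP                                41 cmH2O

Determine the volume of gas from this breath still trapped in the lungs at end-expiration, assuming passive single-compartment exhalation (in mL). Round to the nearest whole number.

Flow: 63 L/min ÷ 60 = 1.05 L/s.
R = (PIP − Pplat)/V̇ = (41 − 15) / 1.05 = 26.0/1.05 = 24.762 cmH2O·s/L.
C = Vt/(Pplat − PEEP) = 540.0 / (15 − 4) = 540.0/11.0 = 49.091 mL/cmH2O.
τ = R × C = 24.762 × 0.04909 L/cmH2O = 1.216 s.
Fraction remaining = e^(−Te/τ) = e^(−1.93/1.216) = 0.2045.
Trapped volume = 540.0 × 0.2045 = 110.43 mL.

110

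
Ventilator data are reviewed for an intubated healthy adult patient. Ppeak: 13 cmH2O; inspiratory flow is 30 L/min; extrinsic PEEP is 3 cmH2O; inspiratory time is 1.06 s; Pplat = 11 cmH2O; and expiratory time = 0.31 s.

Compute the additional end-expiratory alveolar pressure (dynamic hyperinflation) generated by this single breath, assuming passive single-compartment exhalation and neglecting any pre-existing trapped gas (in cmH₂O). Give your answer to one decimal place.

2.5

Flow: 30 L/min ÷ 60 = 0.5 L/s.
Vt = flow × Ti = 0.5 L/s × 1.06 s × 1000 mL/L = 530.0 mL.
R = (PIP − Pplat)/V̇ = (13 − 11) / 0.5 = 2.0/0.5 = 4.0 cmH2O·s/L.
C = Vt/(Pplat − PEEP) = 530.0 / (11 − 3) = 530.0/8.0 = 66.25 mL/cmH2O.
τ = R × C = 4.0 × 0.06625 L/cmH2O = 0.265 s.
Fraction remaining = e^(−Te/τ) = e^(−0.31/0.265) = 0.3104; trapped volume = 530.0 × 0.3104 = 164.51 mL.
Additional alveolar pressure from trapping ≈ V_trapped / C = 164.51 / 66.25 = 2.483 cmH2O.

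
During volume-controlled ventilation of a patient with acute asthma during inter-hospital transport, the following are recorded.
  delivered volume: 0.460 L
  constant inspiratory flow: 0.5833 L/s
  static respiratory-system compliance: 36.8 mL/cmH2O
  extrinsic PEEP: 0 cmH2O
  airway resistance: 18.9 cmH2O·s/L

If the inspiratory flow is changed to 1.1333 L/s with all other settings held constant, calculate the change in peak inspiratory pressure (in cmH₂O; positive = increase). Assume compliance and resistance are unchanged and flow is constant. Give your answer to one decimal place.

PIP = Vt/C + R·V̇ + PEEP (constant-flow equation of motion).
Only the resistive term changes: ΔPIP = R × ΔV̇ = 18.9 × (1.1333 − 0.5833) = 18.9 × 0.55 = 10.395 cmH2O.

10.4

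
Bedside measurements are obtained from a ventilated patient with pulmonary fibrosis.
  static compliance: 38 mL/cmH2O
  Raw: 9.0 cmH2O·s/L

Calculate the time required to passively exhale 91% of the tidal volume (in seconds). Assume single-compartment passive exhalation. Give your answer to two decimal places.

τ = R × C = 9.0 × 38 mL/cmH2O = 9.0 × 0.038 L/cmH2O = 0.342 s.
Exhaled fraction f = 1 − e^(−t/τ) → t = −τ·ln(1 − f) = −0.342·ln(0.09) = 0.8235 s.

0.82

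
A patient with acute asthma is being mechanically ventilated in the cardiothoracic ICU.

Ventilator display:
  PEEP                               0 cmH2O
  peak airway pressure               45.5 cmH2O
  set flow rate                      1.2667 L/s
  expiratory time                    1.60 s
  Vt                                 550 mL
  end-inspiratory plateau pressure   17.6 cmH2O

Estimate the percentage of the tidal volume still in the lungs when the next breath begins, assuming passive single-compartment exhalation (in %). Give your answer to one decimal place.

9.8

R = (PIP − Pplat)/V̇ = (45.5 − 17.6) / 1.2667 = 27.9/1.2667 = 22.026 cmH2O·s/L.
C = Vt/(Pplat − PEEP) = 550.0 / (17.6 − 0) = 550.0/17.6 = 31.25 mL/cmH2O.
τ = R × C = 22.026 × 0.03125 L/cmH2O = 0.6883 s.
Fraction remaining at end-expiration = e^(−Te/τ) = e^(−1.60/0.6883) = 0.09783 → 9.783%.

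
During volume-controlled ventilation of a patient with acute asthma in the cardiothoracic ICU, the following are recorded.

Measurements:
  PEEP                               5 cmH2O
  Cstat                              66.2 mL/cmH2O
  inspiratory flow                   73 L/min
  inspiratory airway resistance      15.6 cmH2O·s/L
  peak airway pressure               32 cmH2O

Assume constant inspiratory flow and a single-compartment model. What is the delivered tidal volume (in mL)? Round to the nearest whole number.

531

Flow: 73 L/min ÷ 60 = 1.2167 L/s.
Equation of motion (constant flow): PIP = Vt/C + R·V̇ + PEEP.
Vt/C = PIP − R·V̇ − PEEP = 32 − 18.981 − 5 = 8.019 cmH2O.
Vt = C × 8.019 = 66.2 × 8.019 = 530.86 mL.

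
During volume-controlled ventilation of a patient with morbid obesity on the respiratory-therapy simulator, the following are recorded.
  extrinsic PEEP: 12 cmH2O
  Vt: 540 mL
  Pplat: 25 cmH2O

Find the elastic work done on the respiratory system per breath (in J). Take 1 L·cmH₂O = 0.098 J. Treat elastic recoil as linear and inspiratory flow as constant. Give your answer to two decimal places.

Elastic work ≈ ½ × (Pplat − PEEP) × Vt = 0.5 × (25 − 12) × 0.540 L = 0.5 × 13.0 × 0.540 = 3.51 L·cmH2O.
× 0.098 J/(L·cmH2O) → 0.344 J.

0.34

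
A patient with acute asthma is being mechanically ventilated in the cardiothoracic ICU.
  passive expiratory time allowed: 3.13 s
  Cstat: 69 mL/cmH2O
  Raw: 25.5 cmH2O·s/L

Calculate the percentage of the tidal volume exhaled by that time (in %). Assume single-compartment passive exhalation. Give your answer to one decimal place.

83.1

τ = R × C = 25.5 × 69 mL/cmH2O = 25.5 × 0.069 L/cmH2O = 1.76 s.
Passive exhalation: V(t)/V₀ = e^(−t/τ) = e^(−3.13/1.76) = 0.1689.
Fraction exhaled = 1 − 0.1689 = 0.8311 → 83.11%.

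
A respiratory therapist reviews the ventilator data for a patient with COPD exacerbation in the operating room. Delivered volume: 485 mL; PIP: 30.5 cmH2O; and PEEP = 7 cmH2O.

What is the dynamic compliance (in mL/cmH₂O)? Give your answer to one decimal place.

20.6

Dynamic compliance = Vt / (PIP − PEEP) = 485 / (30.5 − 7) = 485 / 23.5 = 20.638 mL/cmH2O.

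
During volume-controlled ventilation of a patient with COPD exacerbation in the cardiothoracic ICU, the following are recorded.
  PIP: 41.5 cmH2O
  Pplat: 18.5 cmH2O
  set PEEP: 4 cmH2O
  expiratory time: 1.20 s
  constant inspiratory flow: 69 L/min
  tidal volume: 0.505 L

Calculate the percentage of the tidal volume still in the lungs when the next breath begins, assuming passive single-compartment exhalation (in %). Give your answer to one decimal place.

17.9

Flow: 69 L/min ÷ 60 = 1.15 L/s.
R = (PIP − Pplat)/V̇ = (41.5 − 18.5) / 1.15 = 23.0/1.15 = 20.0 cmH2O·s/L.
C = Vt/(Pplat − PEEP) = 505.0 / (18.5 − 4) = 505.0/14.5 = 34.828 mL/cmH2O.
τ = R × C = 20.0 × 0.03483 L/cmH2O = 0.6966 s.
Fraction remaining at end-expiration = e^(−Te/τ) = e^(−1.20/0.6966) = 0.1786 → 17.86%.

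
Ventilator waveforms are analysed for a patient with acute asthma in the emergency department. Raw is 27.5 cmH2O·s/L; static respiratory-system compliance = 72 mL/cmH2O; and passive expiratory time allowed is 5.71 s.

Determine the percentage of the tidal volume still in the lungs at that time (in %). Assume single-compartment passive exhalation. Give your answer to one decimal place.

5.6

τ = R × C = 27.5 × 72 mL/cmH2O = 27.5 × 0.072 L/cmH2O = 1.98 s.
Passive exhalation: V(t)/V₀ = e^(−t/τ) = e^(−5.71/1.98) = 0.05592.
Fraction remaining = 0.05592 → 5.592%.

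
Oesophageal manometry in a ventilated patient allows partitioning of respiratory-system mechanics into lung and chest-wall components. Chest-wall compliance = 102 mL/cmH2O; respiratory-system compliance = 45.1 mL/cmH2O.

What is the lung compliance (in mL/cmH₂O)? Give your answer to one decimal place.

80.8

1/CL = 1/Crs − 1/Ccw.
1/CL = 1/45.1 − 1/102 = 0.01237.
CL = 80.841 mL/cmH2O.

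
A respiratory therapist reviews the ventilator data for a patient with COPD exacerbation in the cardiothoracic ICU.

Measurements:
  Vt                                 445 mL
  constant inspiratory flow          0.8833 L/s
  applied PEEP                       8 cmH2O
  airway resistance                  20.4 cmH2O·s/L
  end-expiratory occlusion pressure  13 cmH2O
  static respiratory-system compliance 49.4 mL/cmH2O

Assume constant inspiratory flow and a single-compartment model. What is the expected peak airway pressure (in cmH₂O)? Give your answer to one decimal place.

Total PEEP = 13 cmH2O (set 8 + intrinsic 5); this is the baseline alveolar pressure.
Equation of motion (constant flow): PIP = Vt/C + R·V̇ + PEEP.
PIP = 445/49.4 + 20.4×0.8833 + 13 = 9.008 + 18.019 + 13 = 40.027 cmH2O.

40.0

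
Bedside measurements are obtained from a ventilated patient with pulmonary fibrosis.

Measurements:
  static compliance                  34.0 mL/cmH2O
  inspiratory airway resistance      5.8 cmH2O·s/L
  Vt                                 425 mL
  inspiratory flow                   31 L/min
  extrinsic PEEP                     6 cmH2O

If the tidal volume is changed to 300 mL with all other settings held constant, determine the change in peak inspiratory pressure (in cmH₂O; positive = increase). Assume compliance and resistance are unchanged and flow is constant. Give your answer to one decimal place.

-3.7

PIP = Vt/C + R·V̇ + PEEP (constant-flow equation of motion).
Only the elastic term changes: ΔPIP = ΔVt / C = (300 − 425) / 34.0 = -3.676 cmH2O.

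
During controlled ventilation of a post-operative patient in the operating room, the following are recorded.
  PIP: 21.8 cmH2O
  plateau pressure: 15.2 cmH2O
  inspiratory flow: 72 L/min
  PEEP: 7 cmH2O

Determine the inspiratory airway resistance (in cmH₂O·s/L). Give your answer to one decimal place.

5.5

Flow: 72 L/min ÷ 60 = 1.2 L/s.
Raw = (PIP − Pplat) / flow = (21.8 − 15.2) / 1.2 = 6.6 / 1.2 = 5.5 cmH2O·s/L.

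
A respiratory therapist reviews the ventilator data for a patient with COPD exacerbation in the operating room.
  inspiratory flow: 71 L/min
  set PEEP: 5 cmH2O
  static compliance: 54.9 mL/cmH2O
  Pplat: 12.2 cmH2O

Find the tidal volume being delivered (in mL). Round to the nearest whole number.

395

Vt = Cstat × (Pplat − PEEP) = 54.9 × (12.2 − 5) = 54.9 × 7.2 = 395.28 mL.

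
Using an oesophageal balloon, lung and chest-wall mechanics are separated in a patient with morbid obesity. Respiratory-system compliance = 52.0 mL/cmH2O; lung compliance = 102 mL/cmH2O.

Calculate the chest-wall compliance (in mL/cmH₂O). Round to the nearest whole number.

106

1/Ccw = 1/Crs − 1/CL.
1/Ccw = 1/52.0 − 1/102 = 0.009427.
Ccw = 106.08 mL/cmH2O.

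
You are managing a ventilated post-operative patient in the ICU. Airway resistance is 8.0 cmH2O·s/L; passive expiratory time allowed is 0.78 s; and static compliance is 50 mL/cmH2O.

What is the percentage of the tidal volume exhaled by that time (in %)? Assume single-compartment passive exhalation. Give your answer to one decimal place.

τ = R × C = 8.0 × 50 mL/cmH2O = 8.0 × 0.050 L/cmH2O = 0.4 s.
Passive exhalation: V(t)/V₀ = e^(−t/τ) = e^(−0.78/0.4) = 0.1423.
Fraction exhaled = 1 − 0.1423 = 0.8577 → 85.77%.

85.8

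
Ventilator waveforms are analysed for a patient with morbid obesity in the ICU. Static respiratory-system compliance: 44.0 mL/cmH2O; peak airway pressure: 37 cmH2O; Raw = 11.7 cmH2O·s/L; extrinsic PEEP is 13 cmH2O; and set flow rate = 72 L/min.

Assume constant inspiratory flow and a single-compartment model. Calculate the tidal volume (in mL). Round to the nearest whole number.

Flow: 72 L/min ÷ 60 = 1.2 L/s.
Equation of motion (constant flow): PIP = Vt/C + R·V̇ + PEEP.
Vt/C = PIP − R·V̇ − PEEP = 37 − 14.04 − 13 = 9.96 cmH2O.
Vt = C × 9.96 = 44.0 × 9.96 = 438.24 mL.

438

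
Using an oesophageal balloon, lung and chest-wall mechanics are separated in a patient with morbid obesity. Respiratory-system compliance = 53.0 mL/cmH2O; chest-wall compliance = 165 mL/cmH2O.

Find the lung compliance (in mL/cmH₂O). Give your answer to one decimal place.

1/CL = 1/Crs − 1/Ccw.
1/CL = 1/53.0 − 1/165 = 0.01281.
CL = 78.064 mL/cmH2O.

78.1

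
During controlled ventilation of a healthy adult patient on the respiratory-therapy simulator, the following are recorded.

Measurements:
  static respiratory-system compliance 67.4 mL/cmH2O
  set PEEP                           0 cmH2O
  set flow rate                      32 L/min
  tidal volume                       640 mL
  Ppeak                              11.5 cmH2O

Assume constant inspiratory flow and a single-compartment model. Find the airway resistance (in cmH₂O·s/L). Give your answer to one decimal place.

Flow: 32 L/min ÷ 60 = 0.5333 L/s.
Equation of motion (constant flow): PIP = Vt/C + R·V̇ + PEEP.
R·V̇ = PIP − Vt/C − PEEP = 11.5 − 640/67.4 − 0 = 11.5 − 9.496 − 0 = 2.004 cmH2O.
R = 2.004 / 0.5333 = 3.758 cmH2O·s/L.

3.8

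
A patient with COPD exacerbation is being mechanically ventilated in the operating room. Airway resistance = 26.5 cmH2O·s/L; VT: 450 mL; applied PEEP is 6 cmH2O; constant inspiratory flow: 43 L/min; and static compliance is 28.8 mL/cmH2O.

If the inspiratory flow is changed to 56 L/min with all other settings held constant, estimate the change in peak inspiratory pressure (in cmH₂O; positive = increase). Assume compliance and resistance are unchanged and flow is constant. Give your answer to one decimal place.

5.7

Flow: 43 L/min ÷ 60 = 0.7167 L/s.
New flow: 56 L/min ÷ 60 = 0.9333 L/s.
PIP = Vt/C + R·V̇ + PEEP (constant-flow equation of motion).
Only the resistive term changes: ΔPIP = R × ΔV̇ = 26.5 × (0.9333 − 0.7167) = 26.5 × 0.2166 = 5.74 cmH2O.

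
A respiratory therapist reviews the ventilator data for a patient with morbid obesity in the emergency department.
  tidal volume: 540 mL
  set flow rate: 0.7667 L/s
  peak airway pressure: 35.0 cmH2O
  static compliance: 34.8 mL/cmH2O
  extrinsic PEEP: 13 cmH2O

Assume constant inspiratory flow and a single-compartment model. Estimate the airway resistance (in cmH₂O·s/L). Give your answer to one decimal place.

Equation of motion (constant flow): PIP = Vt/C + R·V̇ + PEEP.
R·V̇ = PIP − Vt/C − PEEP = 35.0 − 540/34.8 − 13 = 35.0 − 15.517 − 13 = 6.483 cmH2O.
R = 6.483 / 0.7667 = 8.456 cmH2O·s/L.

8.5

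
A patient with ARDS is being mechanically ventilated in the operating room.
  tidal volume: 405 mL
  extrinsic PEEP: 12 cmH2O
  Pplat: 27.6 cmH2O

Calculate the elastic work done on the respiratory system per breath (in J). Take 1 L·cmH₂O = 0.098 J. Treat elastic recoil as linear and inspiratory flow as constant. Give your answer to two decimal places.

0.31

Elastic work ≈ ½ × (Pplat − PEEP) × Vt = 0.5 × (27.6 − 12) × 0.405 L = 0.5 × 15.6 × 0.405 = 3.159 L·cmH2O.
× 0.098 J/(L·cmH2O) → 0.3096 J.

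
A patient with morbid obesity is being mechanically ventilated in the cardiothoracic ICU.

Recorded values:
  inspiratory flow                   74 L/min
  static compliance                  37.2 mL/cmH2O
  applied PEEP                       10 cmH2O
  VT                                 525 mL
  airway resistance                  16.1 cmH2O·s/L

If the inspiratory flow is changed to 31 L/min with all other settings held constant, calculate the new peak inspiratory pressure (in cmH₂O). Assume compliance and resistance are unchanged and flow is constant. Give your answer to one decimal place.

32.4

Flow: 74 L/min ÷ 60 = 1.2333 L/s.
New flow: 31 L/min ÷ 60 = 0.5167 L/s.
PIP = Vt/C + R·V̇ + PEEP (constant-flow equation of motion).
Only the resistive term changes: ΔPIP = R × ΔV̇ = 16.1 × (0.5167 − 1.2333) = 16.1 × -0.7166 = -11.537 cmH2O.
Original PIP = 525/37.2 + 16.1×1.2333 + 10 = 43.969 cmH2O; new PIP = 43.969 + (-11.537) = 32.432 cmH2O.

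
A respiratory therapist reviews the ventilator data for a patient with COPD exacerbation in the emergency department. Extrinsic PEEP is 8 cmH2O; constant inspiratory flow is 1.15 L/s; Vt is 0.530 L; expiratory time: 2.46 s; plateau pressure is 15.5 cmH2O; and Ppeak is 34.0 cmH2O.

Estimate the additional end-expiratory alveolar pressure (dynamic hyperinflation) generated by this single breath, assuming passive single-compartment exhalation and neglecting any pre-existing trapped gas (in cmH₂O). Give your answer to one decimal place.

0.9

R = (PIP − Pplat)/V̇ = (34.0 − 15.5) / 1.15 = 18.5/1.15 = 16.087 cmH2O·s/L.
C = Vt/(Pplat − PEEP) = 530.0 / (15.5 − 8) = 530.0/7.5 = 70.667 mL/cmH2O.
τ = R × C = 16.087 × 0.07067 L/cmH2O = 1.137 s.
Fraction remaining = e^(−Te/τ) = e^(−2.46/1.137) = 0.1149; trapped volume = 530.0 × 0.1149 = 60.897 mL.
Additional alveolar pressure from trapping ≈ V_trapped / C = 60.897 / 70.667 = 0.8617 cmH2O.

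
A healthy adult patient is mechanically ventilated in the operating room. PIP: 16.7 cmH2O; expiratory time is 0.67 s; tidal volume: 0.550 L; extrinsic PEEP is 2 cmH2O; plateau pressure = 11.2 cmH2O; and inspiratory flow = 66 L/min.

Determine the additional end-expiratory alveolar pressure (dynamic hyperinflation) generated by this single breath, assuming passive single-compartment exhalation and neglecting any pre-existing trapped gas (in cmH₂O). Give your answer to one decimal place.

1.0

Flow: 66 L/min ÷ 60 = 1.1 L/s.
R = (PIP − Pplat)/V̇ = (16.7 − 11.2) / 1.1 = 5.5/1.1 = 5.0 cmH2O·s/L.
C = Vt/(Pplat − PEEP) = 550.0 / (11.2 − 2) = 550.0/9.2 = 59.783 mL/cmH2O.
τ = R × C = 5.0 × 0.05978 L/cmH2O = 0.2989 s.
Fraction remaining = e^(−Te/τ) = e^(−0.67/0.2989) = 0.1063; trapped volume = 550.0 × 0.1063 = 58.465 mL.
Additional alveolar pressure from trapping ≈ V_trapped / C = 58.465 / 59.783 = 0.978 cmH2O.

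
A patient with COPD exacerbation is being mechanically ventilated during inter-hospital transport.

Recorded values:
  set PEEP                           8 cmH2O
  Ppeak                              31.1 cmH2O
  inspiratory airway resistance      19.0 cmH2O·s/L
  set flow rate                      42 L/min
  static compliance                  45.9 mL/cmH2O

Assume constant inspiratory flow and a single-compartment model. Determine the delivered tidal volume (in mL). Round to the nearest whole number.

450

Flow: 42 L/min ÷ 60 = 0.7 L/s.
Equation of motion (constant flow): PIP = Vt/C + R·V̇ + PEEP.
Vt/C = PIP − R·V̇ − PEEP = 31.1 − 13.3 − 8 = 9.8 cmH2O.
Vt = C × 9.8 = 45.9 × 9.8 = 449.82 mL.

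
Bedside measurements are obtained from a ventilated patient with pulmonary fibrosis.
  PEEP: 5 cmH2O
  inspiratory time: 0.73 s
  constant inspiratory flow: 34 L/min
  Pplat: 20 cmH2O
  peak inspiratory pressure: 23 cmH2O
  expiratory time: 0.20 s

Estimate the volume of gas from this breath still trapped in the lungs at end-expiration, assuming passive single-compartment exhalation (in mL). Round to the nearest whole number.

Flow: 34 L/min ÷ 60 = 0.5667 L/s.
Vt = flow × Ti = 0.5667 L/s × 0.73 s × 1000 mL/L = 413.69 mL.
R = (PIP − Pplat)/V̇ = (23 − 20) / 0.5667 = 3.0/0.5667 = 5.294 cmH2O·s/L.
C = Vt/(Pplat − PEEP) = 413.69 / (20 − 5) = 413.69/15.0 = 27.579 mL/cmH2O.
τ = R × C = 5.294 × 0.02758 L/cmH2O = 0.146 s.
Fraction remaining = e^(−Te/τ) = e^(−0.20/0.146) = 0.2541.
Trapped volume = 413.69 × 0.2541 = 105.12 mL.

105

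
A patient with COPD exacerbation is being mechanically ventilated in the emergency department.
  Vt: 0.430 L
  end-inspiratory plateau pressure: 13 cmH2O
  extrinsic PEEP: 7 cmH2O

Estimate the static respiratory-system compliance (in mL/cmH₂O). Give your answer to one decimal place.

Cstat = Vt / (Pplat − PEEP) = 430 / (13 − 7) = 430 / 6.0 = 71.667 mL/cmH2O.

71.7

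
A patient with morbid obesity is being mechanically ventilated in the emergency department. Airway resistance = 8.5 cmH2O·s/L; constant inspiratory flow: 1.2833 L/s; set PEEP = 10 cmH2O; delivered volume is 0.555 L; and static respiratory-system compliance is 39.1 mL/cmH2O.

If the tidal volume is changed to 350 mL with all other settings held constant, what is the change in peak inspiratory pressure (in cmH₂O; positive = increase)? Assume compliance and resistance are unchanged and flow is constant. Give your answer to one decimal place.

PIP = Vt/C + R·V̇ + PEEP (constant-flow equation of motion).
Only the elastic term changes: ΔPIP = ΔVt / C = (350 − 555) / 39.1 = -5.243 cmH2O.

-5.2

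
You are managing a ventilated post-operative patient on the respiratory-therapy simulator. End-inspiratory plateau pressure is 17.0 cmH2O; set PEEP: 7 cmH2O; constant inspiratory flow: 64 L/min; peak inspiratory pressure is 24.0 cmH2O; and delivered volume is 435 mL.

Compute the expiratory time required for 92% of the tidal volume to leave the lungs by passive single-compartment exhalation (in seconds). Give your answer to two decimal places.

0.72

Flow: 64 L/min ÷ 60 = 1.0667 L/s.
R = (PIP − Pplat)/V̇ = (24.0 − 17.0) / 1.0667 = 7.0/1.0667 = 6.562 cmH2O·s/L.
C = Vt/(Pplat − PEEP) = 435.0 / (17.0 − 7) = 435.0/10.0 = 43.5 mL/cmH2O.
τ = R × C = 6.562 × 0.0435 L/cmH2O = 0.2854 s.
t = −τ·ln(1 − 0.92) = −0.2854·ln(0.08) = 0.7208 s.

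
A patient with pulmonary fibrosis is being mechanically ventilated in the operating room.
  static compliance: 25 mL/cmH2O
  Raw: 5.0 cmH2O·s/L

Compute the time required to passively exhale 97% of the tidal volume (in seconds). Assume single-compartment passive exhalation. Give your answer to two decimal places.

τ = R × C = 5.0 × 25 mL/cmH2O = 5.0 × 0.025 L/cmH2O = 0.125 s.
Exhaled fraction f = 1 − e^(−t/τ) → t = −τ·ln(1 − f) = −0.125·ln(0.03) = 0.4383 s.

0.44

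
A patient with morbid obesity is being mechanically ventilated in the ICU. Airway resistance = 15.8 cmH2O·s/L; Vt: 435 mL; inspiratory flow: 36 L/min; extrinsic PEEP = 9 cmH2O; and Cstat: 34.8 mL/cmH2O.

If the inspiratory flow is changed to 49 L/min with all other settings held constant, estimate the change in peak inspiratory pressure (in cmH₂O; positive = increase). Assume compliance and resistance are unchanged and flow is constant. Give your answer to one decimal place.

3.4

Flow: 36 L/min ÷ 60 = 0.6 L/s.
New flow: 49 L/min ÷ 60 = 0.8167 L/s.
PIP = Vt/C + R·V̇ + PEEP (constant-flow equation of motion).
Only the resistive term changes: ΔPIP = R × ΔV̇ = 15.8 × (0.8167 − 0.6) = 15.8 × 0.2167 = 3.424 cmH2O.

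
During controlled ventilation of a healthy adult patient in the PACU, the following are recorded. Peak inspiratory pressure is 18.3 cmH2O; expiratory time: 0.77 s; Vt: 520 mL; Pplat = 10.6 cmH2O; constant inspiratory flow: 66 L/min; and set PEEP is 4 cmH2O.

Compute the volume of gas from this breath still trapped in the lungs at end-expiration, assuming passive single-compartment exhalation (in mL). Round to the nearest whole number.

129

Flow: 66 L/min ÷ 60 = 1.1 L/s.
R = (PIP − Pplat)/V̇ = (18.3 − 10.6) / 1.1 = 7.7/1.1 = 7.0 cmH2O·s/L.
C = Vt/(Pplat − PEEP) = 520.0 / (10.6 − 4) = 520.0/6.6 = 78.788 mL/cmH2O.
τ = R × C = 7.0 × 0.07879 L/cmH2O = 0.5515 s.
Fraction remaining = e^(−Te/τ) = e^(−0.77/0.5515) = 0.2475.
Trapped volume = 520.0 × 0.2475 = 128.7 mL.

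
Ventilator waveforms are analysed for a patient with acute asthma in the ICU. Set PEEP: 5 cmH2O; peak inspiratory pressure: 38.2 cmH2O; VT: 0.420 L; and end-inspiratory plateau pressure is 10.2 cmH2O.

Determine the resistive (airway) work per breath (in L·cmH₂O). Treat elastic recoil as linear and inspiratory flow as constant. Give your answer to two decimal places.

With constant inspiratory flow the resistive pressure is constant at PIP − Pplat = 38.2 − 10.2 = 28.0 cmH2O, so resistive work = 28.0 × 0.420 = 11.76 L·cmH2O.

11.76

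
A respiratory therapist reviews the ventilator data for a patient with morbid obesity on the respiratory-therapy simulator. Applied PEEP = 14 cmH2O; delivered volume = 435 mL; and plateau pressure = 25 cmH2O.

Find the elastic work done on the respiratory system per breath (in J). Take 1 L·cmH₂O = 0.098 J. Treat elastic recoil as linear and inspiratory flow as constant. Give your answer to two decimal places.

0.23

Elastic work ≈ ½ × (Pplat − PEEP) × Vt = 0.5 × (25 − 14) × 0.435 L = 0.5 × 11.0 × 0.435 = 2.393 L·cmH2O.
× 0.098 J/(L·cmH2O) → 0.2345 J.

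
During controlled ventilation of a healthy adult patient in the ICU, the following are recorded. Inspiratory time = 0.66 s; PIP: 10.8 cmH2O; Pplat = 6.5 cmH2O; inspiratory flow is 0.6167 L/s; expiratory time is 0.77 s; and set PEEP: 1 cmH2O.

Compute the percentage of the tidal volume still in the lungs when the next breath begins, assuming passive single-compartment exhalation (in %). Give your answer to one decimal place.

Vt = flow × Ti = 0.6167 L/s × 0.66 s × 1000 mL/L = 407.02 mL.
R = (PIP − Pplat)/V̇ = (10.8 − 6.5) / 0.6167 = 4.3/0.6167 = 6.973 cmH2O·s/L.
C = Vt/(Pplat − PEEP) = 407.02 / (6.5 − 1) = 407.02/5.5 = 74.004 mL/cmH2O.
τ = R × C = 6.973 × 0.074 L/cmH2O = 0.516 s.
Fraction remaining at end-expiration = e^(−Te/τ) = e^(−0.77/0.516) = 0.2249 → 22.49%.

22.5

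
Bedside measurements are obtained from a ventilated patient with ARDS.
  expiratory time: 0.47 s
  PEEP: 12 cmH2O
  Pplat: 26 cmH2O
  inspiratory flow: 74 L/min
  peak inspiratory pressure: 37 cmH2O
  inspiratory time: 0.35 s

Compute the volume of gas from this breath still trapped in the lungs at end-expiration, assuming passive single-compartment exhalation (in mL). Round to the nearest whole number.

78

Flow: 74 L/min ÷ 60 = 1.2333 L/s.
Vt = flow × Ti = 1.2333 L/s × 0.35 s × 1000 mL/L = 431.66 mL.
R = (PIP − Pplat)/V̇ = (37 − 26) / 1.2333 = 11.0/1.2333 = 8.919 cmH2O·s/L.
C = Vt/(Pplat − PEEP) = 431.66 / (26 − 12) = 431.66/14.0 = 30.833 mL/cmH2O.
τ = R × C = 8.919 × 0.03083 L/cmH2O = 0.275 s.
Fraction remaining = e^(−Te/τ) = e^(−0.47/0.275) = 0.181.
Trapped volume = 431.66 × 0.181 = 78.13 mL.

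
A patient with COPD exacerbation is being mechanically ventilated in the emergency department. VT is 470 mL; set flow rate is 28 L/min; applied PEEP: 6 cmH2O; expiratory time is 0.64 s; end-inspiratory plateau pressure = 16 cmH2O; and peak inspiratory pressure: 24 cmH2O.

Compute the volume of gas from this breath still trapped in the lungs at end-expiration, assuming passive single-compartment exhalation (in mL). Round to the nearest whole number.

Flow: 28 L/min ÷ 60 = 0.4667 L/s.
R = (PIP − Pplat)/V̇ = (24 − 16) / 0.4667 = 8.0/0.4667 = 17.142 cmH2O·s/L.
C = Vt/(Pplat − PEEP) = 470.0 / (16 − 6) = 470.0/10.0 = 47.0 mL/cmH2O.
τ = R × C = 17.142 × 0.047 L/cmH2O = 0.8057 s.
Fraction remaining = e^(−Te/τ) = e^(−0.64/0.8057) = 0.4519.
Trapped volume = 470.0 × 0.4519 = 212.39 mL.

212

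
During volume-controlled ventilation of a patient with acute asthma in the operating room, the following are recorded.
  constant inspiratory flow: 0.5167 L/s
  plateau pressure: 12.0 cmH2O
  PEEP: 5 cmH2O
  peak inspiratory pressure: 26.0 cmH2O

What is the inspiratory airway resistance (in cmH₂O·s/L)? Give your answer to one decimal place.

27.1

Raw = (PIP − Pplat) / flow = (26.0 − 12.0) / 0.5167 = 14.0 / 0.5167 = 27.095 cmH2O·s/L.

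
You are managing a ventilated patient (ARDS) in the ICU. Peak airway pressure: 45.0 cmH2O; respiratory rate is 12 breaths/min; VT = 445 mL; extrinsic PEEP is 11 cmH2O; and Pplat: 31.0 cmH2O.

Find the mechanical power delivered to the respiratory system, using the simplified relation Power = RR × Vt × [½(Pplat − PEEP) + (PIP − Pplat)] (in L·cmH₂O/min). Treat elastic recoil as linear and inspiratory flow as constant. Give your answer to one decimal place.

Per-breath work = Vt × [½(Pplat−PEEP) + (PIP−Pplat)] = 0.445 × [0.5×20.0 + 14.0] = 0.445 × 24.0 = 10.68 L·cmH2O.
Power = 12 × 10.68 = 128.16 L·cmH2O/min.

128.2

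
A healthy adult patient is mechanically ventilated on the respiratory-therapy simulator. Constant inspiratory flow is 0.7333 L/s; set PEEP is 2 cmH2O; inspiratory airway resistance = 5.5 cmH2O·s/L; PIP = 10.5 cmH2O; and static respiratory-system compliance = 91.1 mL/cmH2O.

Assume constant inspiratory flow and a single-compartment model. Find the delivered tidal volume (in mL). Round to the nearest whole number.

Equation of motion (constant flow): PIP = Vt/C + R·V̇ + PEEP.
Vt/C = PIP − R·V̇ − PEEP = 10.5 − 4.033 − 2 = 4.467 cmH2O.
Vt = C × 4.467 = 91.1 × 4.467 = 406.94 mL.

407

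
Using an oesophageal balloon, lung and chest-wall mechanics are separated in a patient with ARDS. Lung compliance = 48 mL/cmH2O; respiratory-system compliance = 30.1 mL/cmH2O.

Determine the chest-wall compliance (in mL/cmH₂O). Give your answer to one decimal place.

1/Ccw = 1/Crs − 1/CL.
1/Ccw = 1/30.1 − 1/48 = 0.01239.
Ccw = 80.71 mL/cmH2O.

80.7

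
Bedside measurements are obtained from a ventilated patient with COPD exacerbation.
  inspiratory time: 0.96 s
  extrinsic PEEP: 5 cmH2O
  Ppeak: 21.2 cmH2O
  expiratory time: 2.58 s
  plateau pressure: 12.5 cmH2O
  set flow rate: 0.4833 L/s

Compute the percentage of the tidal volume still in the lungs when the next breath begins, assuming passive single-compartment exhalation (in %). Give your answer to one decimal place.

9.9

Vt = flow × Ti = 0.4833 L/s × 0.96 s × 1000 mL/L = 463.97 mL.
R = (PIP − Pplat)/V̇ = (21.2 − 12.5) / 0.4833 = 8.7/0.4833 = 18.001 cmH2O·s/L.
C = Vt/(Pplat − PEEP) = 463.97 / (12.5 − 5) = 463.97/7.5 = 61.863 mL/cmH2O.
τ = R × C = 18.001 × 0.06186 L/cmH2O = 1.114 s.
Fraction remaining at end-expiration = e^(−Te/τ) = e^(−2.58/1.114) = 0.09867 → 9.867%.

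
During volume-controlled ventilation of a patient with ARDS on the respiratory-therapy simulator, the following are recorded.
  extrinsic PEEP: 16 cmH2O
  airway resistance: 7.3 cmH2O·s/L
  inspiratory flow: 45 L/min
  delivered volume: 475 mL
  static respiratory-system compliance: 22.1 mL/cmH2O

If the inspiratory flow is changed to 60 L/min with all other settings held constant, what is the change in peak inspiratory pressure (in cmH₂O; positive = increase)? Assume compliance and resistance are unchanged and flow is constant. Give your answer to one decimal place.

1.8

Flow: 45 L/min ÷ 60 = 0.75 L/s.
New flow: 60 L/min ÷ 60 = 1 L/s.
PIP = Vt/C + R·V̇ + PEEP (constant-flow equation of motion).
Only the resistive term changes: ΔPIP = R × ΔV̇ = 7.3 × (1 − 0.75) = 7.3 × 0.25 = 1.825 cmH2O.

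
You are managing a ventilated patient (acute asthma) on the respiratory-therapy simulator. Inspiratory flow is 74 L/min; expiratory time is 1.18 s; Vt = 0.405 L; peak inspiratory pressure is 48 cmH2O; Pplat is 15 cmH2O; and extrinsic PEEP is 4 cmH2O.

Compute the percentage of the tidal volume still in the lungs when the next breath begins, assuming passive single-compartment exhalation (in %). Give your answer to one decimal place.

Flow: 74 L/min ÷ 60 = 1.2333 L/s.
R = (PIP − Pplat)/V̇ = (48 − 15) / 1.2333 = 33.0/1.2333 = 26.757 cmH2O·s/L.
C = Vt/(Pplat − PEEP) = 405.0 / (15 − 4) = 405.0/11.0 = 36.818 mL/cmH2O.
τ = R × C = 26.757 × 0.03682 L/cmH2O = 0.9852 s.
Fraction remaining at end-expiration = e^(−Te/τ) = e^(−1.18/0.9852) = 0.3019 → 30.19%.

30.2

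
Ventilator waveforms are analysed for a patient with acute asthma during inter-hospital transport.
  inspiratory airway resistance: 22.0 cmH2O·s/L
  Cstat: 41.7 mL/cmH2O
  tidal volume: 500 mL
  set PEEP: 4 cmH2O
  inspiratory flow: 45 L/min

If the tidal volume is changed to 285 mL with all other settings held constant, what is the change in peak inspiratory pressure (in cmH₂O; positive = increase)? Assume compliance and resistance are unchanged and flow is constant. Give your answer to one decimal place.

-5.2

PIP = Vt/C + R·V̇ + PEEP (constant-flow equation of motion).
Only the elastic term changes: ΔPIP = ΔVt / C = (285 − 500) / 41.7 = -5.156 cmH2O.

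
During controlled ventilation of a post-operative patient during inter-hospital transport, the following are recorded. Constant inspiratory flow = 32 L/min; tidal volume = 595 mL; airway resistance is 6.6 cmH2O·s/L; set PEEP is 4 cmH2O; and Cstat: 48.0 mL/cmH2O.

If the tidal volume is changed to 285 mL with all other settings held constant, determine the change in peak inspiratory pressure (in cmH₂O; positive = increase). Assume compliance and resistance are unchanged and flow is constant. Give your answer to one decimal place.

PIP = Vt/C + R·V̇ + PEEP (constant-flow equation of motion).
Only the elastic term changes: ΔPIP = ΔVt / C = (285 − 595) / 48.0 = -6.458 cmH2O.

-6.5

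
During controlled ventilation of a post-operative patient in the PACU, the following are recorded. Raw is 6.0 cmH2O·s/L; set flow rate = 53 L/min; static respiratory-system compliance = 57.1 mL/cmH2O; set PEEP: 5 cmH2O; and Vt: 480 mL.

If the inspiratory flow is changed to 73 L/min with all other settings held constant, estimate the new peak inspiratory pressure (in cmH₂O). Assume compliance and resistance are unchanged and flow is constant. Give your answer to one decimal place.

Flow: 53 L/min ÷ 60 = 0.8833 L/s.
New flow: 73 L/min ÷ 60 = 1.2167 L/s.
PIP = Vt/C + R·V̇ + PEEP (constant-flow equation of motion).
Only the resistive term changes: ΔPIP = R × ΔV̇ = 6.0 × (1.2167 − 0.8833) = 6.0 × 0.3334 = 2.0 cmH2O.
Original PIP = 480/57.1 + 6.0×0.8833 + 5 = 18.706 cmH2O; new PIP = 18.706 + (2.0) = 20.706 cmH2O.

20.7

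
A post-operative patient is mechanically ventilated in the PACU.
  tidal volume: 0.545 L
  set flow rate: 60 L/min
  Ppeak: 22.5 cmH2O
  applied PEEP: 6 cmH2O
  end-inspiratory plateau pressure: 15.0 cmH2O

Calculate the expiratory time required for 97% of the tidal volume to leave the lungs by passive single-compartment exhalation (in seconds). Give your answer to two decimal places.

Flow: 60 L/min ÷ 60 = 1 L/s.
R = (PIP − Pplat)/V̇ = (22.5 − 15.0) / 1 = 7.5/1 = 7.5 cmH2O·s/L.
C = Vt/(Pplat − PEEP) = 545.0 / (15.0 − 6) = 545.0/9.0 = 60.556 mL/cmH2O.
τ = R × C = 7.5 × 0.06056 L/cmH2O = 0.4542 s.
t = −τ·ln(1 − 0.97) = −0.4542·ln(0.03) = 1.593 s.

1.59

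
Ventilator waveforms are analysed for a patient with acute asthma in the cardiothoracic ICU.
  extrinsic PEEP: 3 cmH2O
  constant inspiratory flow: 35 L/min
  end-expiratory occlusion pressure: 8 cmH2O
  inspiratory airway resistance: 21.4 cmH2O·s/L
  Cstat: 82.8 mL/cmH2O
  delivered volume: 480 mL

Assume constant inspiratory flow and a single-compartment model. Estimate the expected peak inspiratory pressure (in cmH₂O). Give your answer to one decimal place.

26.3

Flow: 35 L/min ÷ 60 = 0.5833 L/s.
Total PEEP = 8 cmH2O (set 3 + intrinsic 5); this is the baseline alveolar pressure.
Equation of motion (constant flow): PIP = Vt/C + R·V̇ + PEEP.
PIP = 480/82.8 + 21.4×0.5833 + 8 = 5.797 + 12.483 + 8 = 26.28 cmH2O.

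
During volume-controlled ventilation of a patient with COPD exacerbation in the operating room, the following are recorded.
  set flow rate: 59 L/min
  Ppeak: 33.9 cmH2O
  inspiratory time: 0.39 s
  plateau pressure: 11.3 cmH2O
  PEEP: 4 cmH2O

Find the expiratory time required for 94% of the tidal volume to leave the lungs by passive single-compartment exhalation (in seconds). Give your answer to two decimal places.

3.40

Flow: 59 L/min ÷ 60 = 0.9833 L/s.
Vt = flow × Ti = 0.9833 L/s × 0.39 s × 1000 mL/L = 383.49 mL.
R = (PIP − Pplat)/V̇ = (33.9 − 11.3) / 0.9833 = 22.6/0.9833 = 22.984 cmH2O·s/L.
C = Vt/(Pplat − PEEP) = 383.49 / (11.3 − 4) = 383.49/7.3 = 52.533 mL/cmH2O.
τ = R × C = 22.984 × 0.05253 L/cmH2O = 1.207 s.
t = −τ·ln(1 − 0.94) = −1.207·ln(0.06) = 3.396 s.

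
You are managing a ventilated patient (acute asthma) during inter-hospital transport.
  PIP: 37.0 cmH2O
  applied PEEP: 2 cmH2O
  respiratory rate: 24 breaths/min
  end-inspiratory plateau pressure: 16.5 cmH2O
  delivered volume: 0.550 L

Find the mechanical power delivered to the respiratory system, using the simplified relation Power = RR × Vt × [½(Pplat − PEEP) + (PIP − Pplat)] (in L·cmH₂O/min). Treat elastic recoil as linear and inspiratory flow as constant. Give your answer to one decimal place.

Per-breath work = Vt × [½(Pplat−PEEP) + (PIP−Pplat)] = 0.550 × [0.5×14.5 + 20.5] = 0.550 × 27.75 = 15.263 L·cmH2O.
Power = 24 × 15.263 = 366.31 L·cmH2O/min.

366.3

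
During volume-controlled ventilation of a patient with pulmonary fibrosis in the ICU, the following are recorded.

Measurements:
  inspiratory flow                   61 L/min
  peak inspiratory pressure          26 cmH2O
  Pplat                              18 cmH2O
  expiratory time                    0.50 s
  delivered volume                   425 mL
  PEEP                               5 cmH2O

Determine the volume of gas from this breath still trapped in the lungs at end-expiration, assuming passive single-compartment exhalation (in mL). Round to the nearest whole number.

61

Flow: 61 L/min ÷ 60 = 1.0167 L/s.
R = (PIP − Pplat)/V̇ = (26 − 18) / 1.0167 = 8.0/1.0167 = 7.869 cmH2O·s/L.
C = Vt/(Pplat − PEEP) = 425.0 / (18 − 5) = 425.0/13.0 = 32.692 mL/cmH2O.
τ = R × C = 7.869 × 0.03269 L/cmH2O = 0.2572 s.
Fraction remaining = e^(−Te/τ) = e^(−0.50/0.2572) = 0.1431.
Trapped volume = 425.0 × 0.1431 = 60.818 mL.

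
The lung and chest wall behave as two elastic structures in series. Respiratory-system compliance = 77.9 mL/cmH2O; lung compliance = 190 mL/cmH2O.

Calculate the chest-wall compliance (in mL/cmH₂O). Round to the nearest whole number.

132

1/Ccw = 1/Crs − 1/CL.
1/Ccw = 1/77.9 − 1/190 = 0.007574.
Ccw = 132.03 mL/cmH2O.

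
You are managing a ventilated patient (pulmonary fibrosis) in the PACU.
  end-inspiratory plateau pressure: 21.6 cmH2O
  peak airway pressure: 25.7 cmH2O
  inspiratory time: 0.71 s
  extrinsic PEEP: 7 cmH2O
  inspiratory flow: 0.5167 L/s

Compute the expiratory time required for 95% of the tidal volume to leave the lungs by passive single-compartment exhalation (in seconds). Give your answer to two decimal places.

Vt = flow × Ti = 0.5167 L/s × 0.71 s × 1000 mL/L = 366.86 mL.
R = (PIP − Pplat)/V̇ = (25.7 − 21.6) / 0.5167 = 4.1/0.5167 = 7.935 cmH2O·s/L.
C = Vt/(Pplat − PEEP) = 366.86 / (21.6 − 7) = 366.86/14.6 = 25.127 mL/cmH2O.
τ = R × C = 7.935 × 0.02513 L/cmH2O = 0.1994 s.
t = −τ·ln(1 − 0.95) = −0.1994·ln(0.05) = 0.5973 s.

0.60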